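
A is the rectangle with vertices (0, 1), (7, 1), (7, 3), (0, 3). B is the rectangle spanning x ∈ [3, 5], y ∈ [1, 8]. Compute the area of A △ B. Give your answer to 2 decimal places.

|A∩B|: x∈[3,5], y∈[1,3] → 2·2 = 4.
|A △ B| = |A| + |B| − 2·|A∩B| = 14 + 14 − 8 = 20.00.

20.00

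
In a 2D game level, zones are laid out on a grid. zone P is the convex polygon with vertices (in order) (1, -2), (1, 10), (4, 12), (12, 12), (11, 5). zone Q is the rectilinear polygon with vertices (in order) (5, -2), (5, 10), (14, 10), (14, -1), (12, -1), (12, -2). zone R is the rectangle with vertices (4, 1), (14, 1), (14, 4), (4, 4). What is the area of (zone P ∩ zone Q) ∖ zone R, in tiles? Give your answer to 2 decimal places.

|zone P ∩ zone Q| = 44.3857.
|(zone P ∩ zone Q) ∩ zone R| = 7.2857.
|(zone P ∩ zone Q) ∖ zone R| = 44.3857 − 7.2857 = 37.10.

37.10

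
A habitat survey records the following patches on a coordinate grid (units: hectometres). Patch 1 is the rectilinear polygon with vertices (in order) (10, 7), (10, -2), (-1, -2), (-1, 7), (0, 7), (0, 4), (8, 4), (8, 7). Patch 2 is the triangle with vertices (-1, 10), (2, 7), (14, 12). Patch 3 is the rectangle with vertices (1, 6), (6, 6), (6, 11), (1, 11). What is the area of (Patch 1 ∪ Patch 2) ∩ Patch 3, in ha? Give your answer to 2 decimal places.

14.17

The region (Patch 1 ∪ Patch 2) ∩ Patch 3 is the polygon with vertices (2,7), (1,8), (1,10.267), (6,10.933), (6,8.667).
By the shoelace formula its area is 14.17.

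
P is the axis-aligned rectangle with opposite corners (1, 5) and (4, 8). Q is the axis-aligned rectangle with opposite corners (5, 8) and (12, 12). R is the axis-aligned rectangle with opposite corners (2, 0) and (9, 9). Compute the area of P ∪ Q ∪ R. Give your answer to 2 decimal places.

By inclusion–exclusion:
Individual areas: |P| = 9, |Q| = 28, |R| = 63.
|P∩Q| = 0 (no overlap).
|P∩R|: x∈[2,4], y∈[5,8] → 2·3 = 6.
|Q∩R|: x∈[5,9], y∈[8,9] → 4·1 = 4.
|P∩Q∩R| = 0.
|P ∪ Q ∪ R| = 100 − 10 + 0 = 90.00.

90.00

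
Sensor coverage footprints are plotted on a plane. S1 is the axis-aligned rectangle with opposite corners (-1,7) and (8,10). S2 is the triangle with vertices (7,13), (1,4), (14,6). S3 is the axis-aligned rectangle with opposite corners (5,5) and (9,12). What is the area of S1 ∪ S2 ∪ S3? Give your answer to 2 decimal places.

69.51

By inclusion–exclusion:
Individual areas: |S1| = 27, |S2| = 52.5, |S3| = 28.
|S1∩S2| = 12.
|S1∩S3|: x∈[5,8], y∈[7,10] → 3·3 = 9.
|S2∩S3| = 25.9936.
|S1∩S2∩S3| = 9.
|S1 ∪ S2 ∪ S3| = 107.5 − 46.9936 + 9 = 69.51.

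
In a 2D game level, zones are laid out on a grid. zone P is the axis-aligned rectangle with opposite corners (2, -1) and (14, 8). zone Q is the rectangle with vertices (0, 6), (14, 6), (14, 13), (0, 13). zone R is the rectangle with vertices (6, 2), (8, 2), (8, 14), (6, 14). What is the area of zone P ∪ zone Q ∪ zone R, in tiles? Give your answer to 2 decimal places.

By inclusion–exclusion:
Individual areas: |zone P| = 108, |zone Q| = 98, |zone R| = 24.
|zone P∩zone Q|: x∈[2,14], y∈[6,8] → 12·2 = 24.
|zone P∩zone R|: x∈[6,8], y∈[2,8] → 2·6 = 12.
|zone Q∩zone R|: x∈[6,8], y∈[6,13] → 2·7 = 14.
|zone P∩zone Q∩zone R| = 4.
|zone P ∪ zone Q ∪ zone R| = 230 − 50 + 4 = 184.00.

184.00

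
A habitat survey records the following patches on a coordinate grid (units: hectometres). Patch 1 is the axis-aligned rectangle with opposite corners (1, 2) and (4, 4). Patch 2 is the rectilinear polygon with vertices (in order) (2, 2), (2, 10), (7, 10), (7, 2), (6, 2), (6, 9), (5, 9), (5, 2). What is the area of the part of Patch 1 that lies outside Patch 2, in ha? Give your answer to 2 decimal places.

2.00

|Patch 1| = 6, |Patch 1∩Patch 2| = 4.
|Patch 1 ∖ Patch 2| = |Patch 1| − |Patch 1∩Patch 2| = 6 − 4 = 2.00.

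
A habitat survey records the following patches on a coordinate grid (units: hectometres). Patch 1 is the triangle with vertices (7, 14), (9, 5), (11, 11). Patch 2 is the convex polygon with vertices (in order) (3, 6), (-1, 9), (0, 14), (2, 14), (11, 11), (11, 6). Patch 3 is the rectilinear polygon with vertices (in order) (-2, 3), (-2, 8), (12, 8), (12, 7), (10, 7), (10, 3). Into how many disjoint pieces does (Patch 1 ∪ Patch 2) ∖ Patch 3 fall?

(Patch 1 ∪ Patch 2) ∖ Patch 3 splits into 2 disjoint pieces (area 58.3333, area 1).

2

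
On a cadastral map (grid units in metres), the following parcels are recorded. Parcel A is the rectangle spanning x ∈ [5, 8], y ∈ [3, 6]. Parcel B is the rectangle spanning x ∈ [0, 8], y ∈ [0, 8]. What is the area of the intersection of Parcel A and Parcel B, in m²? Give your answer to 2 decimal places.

|Parcel A∩Parcel B|: x∈[5,8], y∈[3,6] → 3·3 = 9.

9.00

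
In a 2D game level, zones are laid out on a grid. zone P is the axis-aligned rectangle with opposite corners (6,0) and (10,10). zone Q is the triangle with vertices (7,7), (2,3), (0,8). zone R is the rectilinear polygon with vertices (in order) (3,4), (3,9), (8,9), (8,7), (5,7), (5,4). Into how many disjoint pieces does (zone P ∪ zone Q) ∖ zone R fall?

(zone P ∪ zone Q) ∖ zone R splits into 2 disjoint pieces (area 37.2, area 8.9821).

2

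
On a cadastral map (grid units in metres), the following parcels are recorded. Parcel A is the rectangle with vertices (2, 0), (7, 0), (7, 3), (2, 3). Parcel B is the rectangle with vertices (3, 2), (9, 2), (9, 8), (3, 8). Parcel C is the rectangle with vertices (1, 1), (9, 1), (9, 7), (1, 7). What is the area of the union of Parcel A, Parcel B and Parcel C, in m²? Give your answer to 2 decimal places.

59.00

By inclusion–exclusion:
Individual areas: |Parcel A| = 15, |Parcel B| = 36, |Parcel C| = 48.
|Parcel A∩Parcel B|: x∈[3,7], y∈[2,3] → 4·1 = 4.
|Parcel A∩Parcel C|: x∈[2,7], y∈[1,3] → 5·2 = 10.
|Parcel B∩Parcel C|: x∈[3,9], y∈[2,7] → 6·5 = 30.
|Parcel A∩Parcel B∩Parcel C| = 4.
|Parcel A ∪ Parcel B ∪ Parcel C| = 99 − 44 + 4 = 59.00.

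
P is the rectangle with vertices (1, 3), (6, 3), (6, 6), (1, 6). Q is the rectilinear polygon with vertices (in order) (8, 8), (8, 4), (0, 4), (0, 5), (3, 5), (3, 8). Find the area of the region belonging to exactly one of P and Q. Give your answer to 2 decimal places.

22.00

|P| = 15, |Q| = 23, |P∩Q| = 8.
|P △ Q| = |P| + |Q| − 2·|P∩Q| = 15 + 23 − 16 = 22.00.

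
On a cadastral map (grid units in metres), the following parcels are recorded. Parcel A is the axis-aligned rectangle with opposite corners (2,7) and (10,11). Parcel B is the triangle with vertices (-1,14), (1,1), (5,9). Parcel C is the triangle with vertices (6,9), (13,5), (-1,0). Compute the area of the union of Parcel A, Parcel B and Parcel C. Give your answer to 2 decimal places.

By inclusion–exclusion:
Individual areas: |Parcel A| = 32, |Parcel B| = 34, |Parcel C| = 45.5.
|Parcel A∩Parcel B| = 8.6.
|Parcel A∩Parcel C| = 5.0556.
|Parcel B∩Parcel C| = 1.8872.
|Parcel A∩Parcel B∩Parcel C| = 0.
|Parcel A ∪ Parcel B ∪ Parcel C| = 111.5 − 15.5427 + 0 = 95.96.

95.96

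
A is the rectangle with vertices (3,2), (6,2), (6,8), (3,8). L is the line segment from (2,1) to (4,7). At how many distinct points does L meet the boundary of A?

1

The segment meets the boundary at (3,4).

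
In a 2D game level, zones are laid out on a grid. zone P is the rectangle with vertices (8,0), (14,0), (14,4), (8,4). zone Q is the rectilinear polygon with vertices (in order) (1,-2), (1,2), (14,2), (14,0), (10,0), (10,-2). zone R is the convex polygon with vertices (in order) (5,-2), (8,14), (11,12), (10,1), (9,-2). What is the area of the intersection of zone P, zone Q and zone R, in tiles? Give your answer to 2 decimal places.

The intersection is the polygon with vertices (8,0), (8,2), (10.091,2), (10,1), (9.667,0).
By the shoelace formula its area is 3.88.

3.88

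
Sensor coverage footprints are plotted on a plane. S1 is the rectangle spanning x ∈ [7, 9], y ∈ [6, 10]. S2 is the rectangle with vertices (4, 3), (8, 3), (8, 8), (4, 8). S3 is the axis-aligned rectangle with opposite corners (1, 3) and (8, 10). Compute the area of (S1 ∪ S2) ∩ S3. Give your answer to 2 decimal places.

The region (S1 ∪ S2) ∩ S3 is the polygon with vertices (8,10), (8,6), (8,3), (4,3), (4,8), (7,8), (7,10).
By the shoelace formula its area is 22.00.

22.00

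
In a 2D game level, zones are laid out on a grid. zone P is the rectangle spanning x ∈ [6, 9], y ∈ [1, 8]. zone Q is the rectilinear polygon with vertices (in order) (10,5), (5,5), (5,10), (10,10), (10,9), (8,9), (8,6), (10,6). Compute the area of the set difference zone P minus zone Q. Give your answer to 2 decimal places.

|zone P| = 21, |zone P∩zone Q| = 7.
|zone P ∖ zone Q| = |zone P| − |zone P∩zone Q| = 21 − 7 = 14.00.

14.00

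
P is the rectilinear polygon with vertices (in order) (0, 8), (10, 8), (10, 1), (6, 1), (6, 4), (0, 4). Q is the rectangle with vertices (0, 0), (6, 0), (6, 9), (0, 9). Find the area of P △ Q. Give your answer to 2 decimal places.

58.00

|P| = 52, |Q| = 54, |P∩Q| = 24.
|P △ Q| = |P| + |Q| − 2·|P∩Q| = 52 + 54 − 48 = 58.00.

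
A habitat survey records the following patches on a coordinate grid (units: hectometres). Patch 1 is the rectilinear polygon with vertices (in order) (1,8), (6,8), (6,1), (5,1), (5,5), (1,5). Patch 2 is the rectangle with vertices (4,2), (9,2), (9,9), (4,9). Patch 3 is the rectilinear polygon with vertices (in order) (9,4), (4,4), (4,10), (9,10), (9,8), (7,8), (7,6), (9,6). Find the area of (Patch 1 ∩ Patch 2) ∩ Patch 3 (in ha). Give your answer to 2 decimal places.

The region (Patch 1 ∩ Patch 2) ∩ Patch 3 is the polygon with vertices (6,4), (5,4), (5,5), (4,5), (4,8), (6,8).
By the shoelace formula its area is 7.00.

7.00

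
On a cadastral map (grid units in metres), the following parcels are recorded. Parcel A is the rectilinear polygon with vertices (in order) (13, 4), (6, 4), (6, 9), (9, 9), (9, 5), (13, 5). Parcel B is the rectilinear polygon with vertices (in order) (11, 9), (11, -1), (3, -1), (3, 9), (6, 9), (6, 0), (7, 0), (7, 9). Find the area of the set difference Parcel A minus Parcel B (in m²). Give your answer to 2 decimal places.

|Parcel A| = 19, |Parcel A∩Parcel B| = 12.
|Parcel A ∖ Parcel B| = |Parcel A| − |Parcel A∩Parcel B| = 19 − 12 = 7.00.

7.00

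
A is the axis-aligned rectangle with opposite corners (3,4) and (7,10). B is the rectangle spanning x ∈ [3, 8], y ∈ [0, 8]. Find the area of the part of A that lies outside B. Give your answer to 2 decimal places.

|A∩B|: x∈[3,7], y∈[4,8] → 4·4 = 16.
|A| = 24.
|A ∖ B| = |A| − |A∩B| = 24 − 16 = 8.00.

8.00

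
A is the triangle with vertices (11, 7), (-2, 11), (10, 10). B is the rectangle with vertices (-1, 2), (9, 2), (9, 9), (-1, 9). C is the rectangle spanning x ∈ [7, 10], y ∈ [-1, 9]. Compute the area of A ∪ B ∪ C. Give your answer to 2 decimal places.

98.85

By inclusion–exclusion:
Individual areas: |A| = 17.5, |B| = 70, |C| = 30.
|A∩B| = 3.1154.
|A∩C| = 3.6923.
|B∩C|: x∈[7,9], y∈[2,9] → 2·7 = 14.
|A∩B∩C| = 2.1538.
|A ∪ B ∪ C| = 117.5 − 20.8077 + 2.1538 = 98.85.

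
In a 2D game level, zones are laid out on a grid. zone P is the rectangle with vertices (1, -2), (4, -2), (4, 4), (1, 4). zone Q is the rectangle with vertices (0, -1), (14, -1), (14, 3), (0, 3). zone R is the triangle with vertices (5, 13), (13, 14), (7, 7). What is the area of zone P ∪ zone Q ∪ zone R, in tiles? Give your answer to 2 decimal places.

87.00

By inclusion–exclusion:
Individual areas: |zone P| = 18, |zone Q| = 56, |zone R| = 25.
|zone P∩zone Q|: x∈[1,4], y∈[-1,3] → 3·4 = 12.
|zone P∩zone R| = 0.
|zone Q∩zone R| = 0.
|zone P∩zone Q∩zone R| = 0.
|zone P ∪ zone Q ∪ zone R| = 99 − 12 + 0 = 87.00.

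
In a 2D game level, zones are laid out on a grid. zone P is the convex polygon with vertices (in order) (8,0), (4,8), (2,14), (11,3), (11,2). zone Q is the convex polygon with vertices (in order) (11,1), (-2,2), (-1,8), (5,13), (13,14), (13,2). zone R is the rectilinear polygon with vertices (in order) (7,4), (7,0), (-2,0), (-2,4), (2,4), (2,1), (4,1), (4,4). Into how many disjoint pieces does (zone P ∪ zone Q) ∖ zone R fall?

(zone P ∪ zone Q) ∖ zone R is a single connected region.

1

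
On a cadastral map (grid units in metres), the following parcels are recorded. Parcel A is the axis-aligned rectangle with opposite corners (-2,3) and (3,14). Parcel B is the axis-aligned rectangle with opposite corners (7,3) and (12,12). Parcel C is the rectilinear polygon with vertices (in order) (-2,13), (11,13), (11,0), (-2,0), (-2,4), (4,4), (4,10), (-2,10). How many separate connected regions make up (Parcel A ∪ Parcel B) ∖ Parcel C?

(Parcel A ∪ Parcel B) ∖ Parcel C splits into 3 disjoint pieces (area 30, area 5, area 9).

3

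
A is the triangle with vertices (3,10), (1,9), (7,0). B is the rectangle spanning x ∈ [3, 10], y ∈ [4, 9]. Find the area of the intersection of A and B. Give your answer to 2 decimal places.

5.67

The intersection is the polygon with vertices (3,6), (3,9), (3.4,9), (5.4,4), (4.333,4).
By the shoelace formula its area is 5.67.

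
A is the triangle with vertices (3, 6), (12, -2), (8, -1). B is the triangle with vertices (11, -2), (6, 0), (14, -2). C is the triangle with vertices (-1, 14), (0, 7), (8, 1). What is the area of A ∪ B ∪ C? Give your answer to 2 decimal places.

By inclusion–exclusion:
Individual areas: |A| = 11.5, |B| = 3, |C| = 25.
|A∩B| = 1.7597.
|A∩C| = 3.0342.
|B∩C| = 0.
|A∩B∩C| = 0.
|A ∪ B ∪ C| = 39.5 − 4.7939 + 0 = 34.71.

34.71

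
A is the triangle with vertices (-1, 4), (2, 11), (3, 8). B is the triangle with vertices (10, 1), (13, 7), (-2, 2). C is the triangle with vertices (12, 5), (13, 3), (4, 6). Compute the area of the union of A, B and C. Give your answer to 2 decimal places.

By inclusion–exclusion:
Individual areas: |A| = 8, |B| = 37.5, |C| = 7.5.
|A∩B| = 0.
|A∩C| = 0.
|B∩C| = 4.7078.
|A∩B∩C| = 0.
|A ∪ B ∪ C| = 53 − 4.7078 + 0 = 48.29.

48.29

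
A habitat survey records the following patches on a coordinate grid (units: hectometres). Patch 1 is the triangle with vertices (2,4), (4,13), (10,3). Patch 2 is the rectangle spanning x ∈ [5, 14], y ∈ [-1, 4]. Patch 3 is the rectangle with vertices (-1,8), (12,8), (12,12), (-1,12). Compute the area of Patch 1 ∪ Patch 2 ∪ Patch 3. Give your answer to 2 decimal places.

By inclusion–exclusion:
Individual areas: |Patch 1| = 37, |Patch 2| = 45, |Patch 3| = 52.
|Patch 1∩Patch 2| = 3.1375.
|Patch 1∩Patch 3| = 9.8667.
|Patch 2∩Patch 3| = 0 (no overlap).
|Patch 1∩Patch 2∩Patch 3| = 0.
|Patch 1 ∪ Patch 2 ∪ Patch 3| = 134 − 13.0042 + 0 = 121.00.

121.00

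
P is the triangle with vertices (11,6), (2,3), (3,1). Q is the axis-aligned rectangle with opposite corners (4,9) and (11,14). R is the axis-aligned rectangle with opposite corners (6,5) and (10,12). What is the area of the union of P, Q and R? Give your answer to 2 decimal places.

By inclusion–exclusion:
Individual areas: |P| = 10.5, |Q| = 35, |R| = 28.
|P∩Q| = 0.
|P∩R| = 0.5542.
|Q∩R|: x∈[6,10], y∈[9,12] → 4·3 = 12.
|P∩Q∩R| = 0.
|P ∪ Q ∪ R| = 73.5 − 12.5542 + 0 = 60.95.

60.95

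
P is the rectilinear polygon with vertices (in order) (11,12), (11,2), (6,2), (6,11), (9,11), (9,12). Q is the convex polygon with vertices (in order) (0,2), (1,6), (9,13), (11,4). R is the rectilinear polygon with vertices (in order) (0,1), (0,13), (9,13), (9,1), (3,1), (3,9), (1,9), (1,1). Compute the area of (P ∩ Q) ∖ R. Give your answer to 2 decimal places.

|P ∩ Q| = 31.9384.
|(P ∩ Q) ∩ R| = 22.6859.
|(P ∩ Q) ∖ R| = 31.9384 − 22.6859 = 9.25.

9.25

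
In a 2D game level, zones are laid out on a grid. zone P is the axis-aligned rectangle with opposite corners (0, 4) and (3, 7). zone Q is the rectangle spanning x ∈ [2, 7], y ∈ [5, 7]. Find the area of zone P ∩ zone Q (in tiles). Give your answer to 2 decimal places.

2.00

|zone P∩zone Q|: x∈[2,3], y∈[5,7] → 1·2 = 2.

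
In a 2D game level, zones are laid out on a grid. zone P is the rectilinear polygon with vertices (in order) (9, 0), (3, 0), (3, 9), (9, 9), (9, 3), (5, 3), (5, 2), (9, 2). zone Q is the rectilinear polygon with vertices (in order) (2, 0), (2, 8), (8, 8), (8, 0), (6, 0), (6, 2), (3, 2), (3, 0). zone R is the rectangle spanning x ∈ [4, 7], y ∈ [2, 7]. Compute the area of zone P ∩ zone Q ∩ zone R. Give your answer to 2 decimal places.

13.00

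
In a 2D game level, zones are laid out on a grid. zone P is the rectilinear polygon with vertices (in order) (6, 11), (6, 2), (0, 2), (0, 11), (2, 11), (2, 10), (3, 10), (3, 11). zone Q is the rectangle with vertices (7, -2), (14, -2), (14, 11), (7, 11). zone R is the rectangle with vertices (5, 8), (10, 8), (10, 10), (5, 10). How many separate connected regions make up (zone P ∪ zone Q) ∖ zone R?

(zone P ∪ zone Q) ∖ zone R splits into 2 disjoint pieces (area 51, area 85).

2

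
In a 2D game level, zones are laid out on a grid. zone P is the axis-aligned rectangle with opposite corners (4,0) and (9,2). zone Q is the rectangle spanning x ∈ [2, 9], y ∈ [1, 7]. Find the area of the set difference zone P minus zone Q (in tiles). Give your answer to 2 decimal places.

5.00

|zone P∩zone Q|: x∈[4,9], y∈[1,2] → 5·1 = 5.
|zone P| = 10.
|zone P ∖ zone Q| = |zone P| − |zone P∩zone Q| = 10 − 5 = 5.00.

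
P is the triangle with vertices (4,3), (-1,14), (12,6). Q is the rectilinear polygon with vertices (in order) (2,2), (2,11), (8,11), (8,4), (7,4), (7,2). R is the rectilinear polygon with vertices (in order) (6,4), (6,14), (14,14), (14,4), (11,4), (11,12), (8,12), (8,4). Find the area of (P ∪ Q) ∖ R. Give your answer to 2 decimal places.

53.64

|P ∪ Q| = 68.1356.
|(P ∪ Q) ∩ R| = 14.4952.
|(P ∪ Q) ∖ R| = 68.1356 − 14.4952 = 53.64.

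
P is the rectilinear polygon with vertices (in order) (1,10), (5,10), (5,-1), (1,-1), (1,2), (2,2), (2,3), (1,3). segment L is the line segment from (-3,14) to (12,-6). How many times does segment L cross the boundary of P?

2

The segment meets the boundary at (5,3.333), (1,8.667).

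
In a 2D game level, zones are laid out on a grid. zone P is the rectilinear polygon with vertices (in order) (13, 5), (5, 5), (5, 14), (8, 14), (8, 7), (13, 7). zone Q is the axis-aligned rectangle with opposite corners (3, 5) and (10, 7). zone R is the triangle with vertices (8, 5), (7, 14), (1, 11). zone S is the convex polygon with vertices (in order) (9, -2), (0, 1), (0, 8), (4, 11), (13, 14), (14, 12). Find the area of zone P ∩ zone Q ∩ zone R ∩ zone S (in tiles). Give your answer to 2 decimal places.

2.11

The intersection is the polygon with vertices (8,5), (5.667,7), (7.778,7).
By the shoelace formula its area is 2.11.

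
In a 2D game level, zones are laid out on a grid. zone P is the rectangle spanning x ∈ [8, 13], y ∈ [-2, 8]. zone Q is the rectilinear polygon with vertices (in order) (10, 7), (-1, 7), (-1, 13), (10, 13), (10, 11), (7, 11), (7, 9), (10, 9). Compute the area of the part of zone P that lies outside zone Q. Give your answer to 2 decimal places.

48.00

|zone P| = 50, |zone P∩zone Q| = 2.
|zone P ∖ zone Q| = |zone P| − |zone P∩zone Q| = 50 − 2 = 48.00.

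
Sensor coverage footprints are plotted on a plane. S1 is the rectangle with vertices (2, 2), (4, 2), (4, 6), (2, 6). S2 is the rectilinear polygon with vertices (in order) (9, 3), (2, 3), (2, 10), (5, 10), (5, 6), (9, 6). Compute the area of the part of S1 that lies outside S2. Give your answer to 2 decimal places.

2.00

|S1| = 8, |S1∩S2| = 6.
|S1 ∖ S2| = |S1| − |S1∩S2| = 8 − 6 = 2.00.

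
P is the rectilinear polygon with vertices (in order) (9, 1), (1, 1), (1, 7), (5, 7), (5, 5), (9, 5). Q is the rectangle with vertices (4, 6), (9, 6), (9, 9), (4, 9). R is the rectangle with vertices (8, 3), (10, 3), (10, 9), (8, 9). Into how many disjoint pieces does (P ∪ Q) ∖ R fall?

1

(P ∪ Q) ∖ R is a single connected region.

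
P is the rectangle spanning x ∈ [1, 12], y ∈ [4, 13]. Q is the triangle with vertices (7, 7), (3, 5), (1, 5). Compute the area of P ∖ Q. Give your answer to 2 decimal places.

97.00

|P| = 99, |P∩Q| = 2.
|P ∖ Q| = |P| − |P∩Q| = 99 − 2 = 97.00.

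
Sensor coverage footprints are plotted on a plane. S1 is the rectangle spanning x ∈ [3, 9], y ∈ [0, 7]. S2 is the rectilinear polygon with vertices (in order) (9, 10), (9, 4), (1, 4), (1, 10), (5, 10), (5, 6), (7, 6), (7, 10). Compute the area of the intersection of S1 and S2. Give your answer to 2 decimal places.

The intersection is the polygon with vertices (9,4), (3,4), (3,7), (5,7), (5,6), (7,6), (7,7), (9,7).
By the shoelace formula its area is 16.00.

16.00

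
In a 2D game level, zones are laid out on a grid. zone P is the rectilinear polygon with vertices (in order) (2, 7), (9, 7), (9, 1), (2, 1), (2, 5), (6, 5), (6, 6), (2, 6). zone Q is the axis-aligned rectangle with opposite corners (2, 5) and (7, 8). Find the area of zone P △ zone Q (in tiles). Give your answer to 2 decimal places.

41.00

|zone P| = 38, |zone Q| = 15, |zone P∩zone Q| = 6.
|zone P △ zone Q| = |zone P| + |zone Q| − 2·|zone P∩zone Q| = 38 + 15 − 12 = 41.00.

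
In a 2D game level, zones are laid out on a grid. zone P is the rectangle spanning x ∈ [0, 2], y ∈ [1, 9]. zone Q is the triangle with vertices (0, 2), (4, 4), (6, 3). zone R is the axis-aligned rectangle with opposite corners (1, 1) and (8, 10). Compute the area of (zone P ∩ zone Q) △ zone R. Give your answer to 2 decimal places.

|zone P ∩ zone Q| = 0.6667.
|(zone P ∩ zone Q) ∩ zone R| = 0.5.
|(zone P ∩ zone Q) △ zone R| = 0.6667 + 63 − 1 = 62.67.

62.67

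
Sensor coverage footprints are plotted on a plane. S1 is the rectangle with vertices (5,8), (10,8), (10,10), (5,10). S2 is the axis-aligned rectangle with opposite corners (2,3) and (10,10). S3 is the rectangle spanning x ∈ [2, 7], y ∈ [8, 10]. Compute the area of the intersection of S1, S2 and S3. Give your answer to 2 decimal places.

4.00

The intersection is the polygon with vertices (5,8), (5,10), (7,10), (7,8).
By the shoelace formula its area is 4.00.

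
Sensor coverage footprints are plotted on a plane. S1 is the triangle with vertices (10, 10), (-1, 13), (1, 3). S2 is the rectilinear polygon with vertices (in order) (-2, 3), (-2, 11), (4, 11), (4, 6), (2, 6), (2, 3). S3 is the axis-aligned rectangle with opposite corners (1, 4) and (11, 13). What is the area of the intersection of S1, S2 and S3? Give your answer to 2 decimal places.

17.00

The intersection is the polygon with vertices (4,11), (4,6), (2,6), (2,4), (1,4), (1,11).
By the shoelace formula its area is 17.00.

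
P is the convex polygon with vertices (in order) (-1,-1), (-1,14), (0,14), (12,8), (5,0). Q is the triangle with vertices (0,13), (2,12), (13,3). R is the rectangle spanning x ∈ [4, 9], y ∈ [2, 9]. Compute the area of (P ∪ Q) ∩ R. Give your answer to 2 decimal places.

32.11

The region (P ∪ Q) ∩ R is the polygon with vertices (6.75,2), (4,2), (4,9), (9,9), (9,4.571).
By the shoelace formula its area is 32.11.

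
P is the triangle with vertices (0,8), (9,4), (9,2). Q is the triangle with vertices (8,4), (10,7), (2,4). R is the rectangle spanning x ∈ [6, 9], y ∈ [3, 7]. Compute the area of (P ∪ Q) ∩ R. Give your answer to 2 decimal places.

The region (P ∪ Q) ∩ R is the polygon with vertices (9,6.625), (9,5.5), (8.229,4.343), (9,4), (9,3), (7.5,3), (6,4), (6,5.5).
By the shoelace formula its area is 7.86.

7.86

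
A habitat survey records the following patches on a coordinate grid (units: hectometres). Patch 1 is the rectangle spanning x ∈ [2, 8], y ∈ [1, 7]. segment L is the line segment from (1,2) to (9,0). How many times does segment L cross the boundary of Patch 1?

2

The segment meets the boundary at (5,1), (2,1.75).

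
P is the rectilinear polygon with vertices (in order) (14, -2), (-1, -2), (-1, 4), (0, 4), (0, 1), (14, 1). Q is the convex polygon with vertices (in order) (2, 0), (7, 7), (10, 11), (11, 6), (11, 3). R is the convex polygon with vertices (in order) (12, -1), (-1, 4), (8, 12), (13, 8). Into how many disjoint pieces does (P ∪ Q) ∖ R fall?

2

(P ∪ Q) ∖ R splits into 2 disjoint pieces (area 44.6145, area 0.1272).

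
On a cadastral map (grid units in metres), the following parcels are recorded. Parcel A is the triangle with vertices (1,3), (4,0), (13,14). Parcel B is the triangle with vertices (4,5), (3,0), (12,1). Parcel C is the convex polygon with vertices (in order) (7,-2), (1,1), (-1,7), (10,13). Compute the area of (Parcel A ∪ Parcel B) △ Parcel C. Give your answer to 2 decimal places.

|Parcel A ∪ Parcel B| = 48.3454.
|(Parcel A ∪ Parcel B) ∩ Parcel C| = 38.3938.
|(Parcel A ∪ Parcel B) △ Parcel C| = 48.3454 + 88.5 − 76.7876 = 60.06.

60.06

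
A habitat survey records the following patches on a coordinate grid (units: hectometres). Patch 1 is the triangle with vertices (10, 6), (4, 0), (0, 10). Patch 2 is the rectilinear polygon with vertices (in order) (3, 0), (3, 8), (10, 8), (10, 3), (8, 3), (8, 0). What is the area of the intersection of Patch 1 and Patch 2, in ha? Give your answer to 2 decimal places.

The intersection is the polygon with vertices (4,0), (3,2.5), (3,8), (5,8), (10,6).
By the shoelace formula its area is 31.75.

31.75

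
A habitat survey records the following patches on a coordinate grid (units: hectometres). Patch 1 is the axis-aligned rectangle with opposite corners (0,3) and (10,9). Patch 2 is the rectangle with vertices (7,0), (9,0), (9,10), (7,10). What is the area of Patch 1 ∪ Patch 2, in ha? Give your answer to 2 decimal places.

68.00

By inclusion–exclusion:
Individual areas: |Patch 1| = 60, |Patch 2| = 20.
|Patch 1∩Patch 2|: x∈[7,9], y∈[3,9] → 2·6 = 12.
|Patch 1 ∪ Patch 2| = 80 − 12 = 68.00.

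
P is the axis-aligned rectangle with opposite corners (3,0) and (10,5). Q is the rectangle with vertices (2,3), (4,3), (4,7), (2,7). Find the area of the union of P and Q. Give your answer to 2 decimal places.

41.00

By inclusion–exclusion:
Individual areas: |P| = 35, |Q| = 8.
|P∩Q|: x∈[3,4], y∈[3,5] → 1·2 = 2.
|P ∪ Q| = 43 − 2 = 41.00.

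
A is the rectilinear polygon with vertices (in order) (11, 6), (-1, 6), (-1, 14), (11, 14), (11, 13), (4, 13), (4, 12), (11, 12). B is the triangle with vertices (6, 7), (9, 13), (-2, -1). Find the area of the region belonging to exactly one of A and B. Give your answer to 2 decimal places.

87.79

|A| = 89, |B| = 12, |A∩B| = 6.6071.
|A △ B| = |A| + |B| − 2·|A∩B| = 89 + 12 − 13.2143 = 87.79.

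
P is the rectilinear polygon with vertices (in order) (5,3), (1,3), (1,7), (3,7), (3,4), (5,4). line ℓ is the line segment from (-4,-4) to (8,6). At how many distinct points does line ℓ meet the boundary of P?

2

The segment meets the boundary at (5,3.5), (4.4,3).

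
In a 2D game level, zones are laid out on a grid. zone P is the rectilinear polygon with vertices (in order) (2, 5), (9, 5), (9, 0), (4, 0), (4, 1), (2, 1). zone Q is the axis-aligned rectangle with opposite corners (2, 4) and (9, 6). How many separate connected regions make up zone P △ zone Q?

zone P △ zone Q splits into 2 disjoint pieces (area 7, area 26).

2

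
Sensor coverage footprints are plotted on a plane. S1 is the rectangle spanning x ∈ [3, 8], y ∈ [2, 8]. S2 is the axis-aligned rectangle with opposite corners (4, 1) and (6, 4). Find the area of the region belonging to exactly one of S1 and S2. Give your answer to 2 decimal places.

28.00

|S1∩S2|: x∈[4,6], y∈[2,4] → 2·2 = 4.
|S1 △ S2| = |S1| + |S2| − 2·|S1∩S2| = 30 + 6 − 8 = 28.00.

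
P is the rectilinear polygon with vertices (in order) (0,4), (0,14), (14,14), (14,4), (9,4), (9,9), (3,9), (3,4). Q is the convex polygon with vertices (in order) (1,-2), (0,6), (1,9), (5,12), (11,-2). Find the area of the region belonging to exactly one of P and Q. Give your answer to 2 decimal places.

|P| = 110, |Q| = 97.5, |P∩Q| = 21.1786.
|P △ Q| = |P| + |Q| − 2·|P∩Q| = 110 + 97.5 − 42.3571 = 165.14.

165.14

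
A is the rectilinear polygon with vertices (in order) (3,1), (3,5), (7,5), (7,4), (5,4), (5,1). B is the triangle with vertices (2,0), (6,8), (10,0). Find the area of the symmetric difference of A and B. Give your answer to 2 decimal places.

|A| = 10, |B| = 32, |A∩B| = 7.75.
|A △ B| = |A| + |B| − 2·|A∩B| = 10 + 32 − 15.5 = 26.50.

26.50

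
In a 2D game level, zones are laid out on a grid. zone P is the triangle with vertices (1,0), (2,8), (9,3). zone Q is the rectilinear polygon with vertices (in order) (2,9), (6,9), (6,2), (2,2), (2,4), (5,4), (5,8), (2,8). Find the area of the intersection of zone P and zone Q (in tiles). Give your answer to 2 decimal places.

9.50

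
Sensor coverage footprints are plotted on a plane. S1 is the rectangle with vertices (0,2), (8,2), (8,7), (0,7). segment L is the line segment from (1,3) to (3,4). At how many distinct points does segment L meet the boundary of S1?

The segment lies entirely inside S1 and never meets its boundary.

0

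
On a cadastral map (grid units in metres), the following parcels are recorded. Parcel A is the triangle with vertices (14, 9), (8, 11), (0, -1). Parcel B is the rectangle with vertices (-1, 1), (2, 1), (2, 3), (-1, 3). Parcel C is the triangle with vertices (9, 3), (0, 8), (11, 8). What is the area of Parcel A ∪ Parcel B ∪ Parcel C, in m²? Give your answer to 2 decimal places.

60.94

By inclusion–exclusion:
Individual areas: |Parcel A| = 44, |Parcel B| = 6, |Parcel C| = 27.5.
|Parcel A∩Parcel B| = 0.3333.
|Parcel A∩Parcel C| = 16.229.
|Parcel B∩Parcel C| = 0.
|Parcel A∩Parcel B∩Parcel C| = 0.
|Parcel A ∪ Parcel B ∪ Parcel C| = 77.5 − 16.5623 + 0 = 60.94.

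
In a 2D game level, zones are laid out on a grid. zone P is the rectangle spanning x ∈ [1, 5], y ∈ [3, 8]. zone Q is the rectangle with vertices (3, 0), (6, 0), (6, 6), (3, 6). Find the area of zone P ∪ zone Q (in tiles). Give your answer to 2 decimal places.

By inclusion–exclusion:
Individual areas: |zone P| = 20, |zone Q| = 18.
|zone P∩zone Q|: x∈[3,5], y∈[3,6] → 2·3 = 6.
|zone P ∪ zone Q| = 38 − 6 = 32.00.

32.00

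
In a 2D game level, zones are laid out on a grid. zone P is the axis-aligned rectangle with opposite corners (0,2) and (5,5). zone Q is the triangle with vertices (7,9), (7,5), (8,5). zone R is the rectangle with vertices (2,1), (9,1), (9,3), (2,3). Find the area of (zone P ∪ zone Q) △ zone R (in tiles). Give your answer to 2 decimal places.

|zone P ∪ zone Q| = 17.
|(zone P ∪ zone Q) ∩ zone R| = 3.
|(zone P ∪ zone Q) △ zone R| = 17 + 14 − 6 = 25.00.

25.00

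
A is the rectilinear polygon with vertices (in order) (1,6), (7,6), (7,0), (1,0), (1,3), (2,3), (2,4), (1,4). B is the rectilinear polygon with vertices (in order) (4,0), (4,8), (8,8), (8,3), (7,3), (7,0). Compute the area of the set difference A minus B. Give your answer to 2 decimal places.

|A| = 35, |A∩B| = 18.
|A ∖ B| = |A| − |A∩B| = 35 − 18 = 17.00.

17.00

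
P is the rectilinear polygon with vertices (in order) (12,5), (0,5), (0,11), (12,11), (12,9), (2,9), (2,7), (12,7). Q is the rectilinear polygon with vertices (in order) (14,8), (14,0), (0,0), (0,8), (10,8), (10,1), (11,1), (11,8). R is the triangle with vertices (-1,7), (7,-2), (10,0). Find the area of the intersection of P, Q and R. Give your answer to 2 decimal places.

The intersection is the polygon with vertices (0,6.364), (2.143,5), (0.778,5), (0,5.875).
By the shoelace formula its area is 1.12.

1.12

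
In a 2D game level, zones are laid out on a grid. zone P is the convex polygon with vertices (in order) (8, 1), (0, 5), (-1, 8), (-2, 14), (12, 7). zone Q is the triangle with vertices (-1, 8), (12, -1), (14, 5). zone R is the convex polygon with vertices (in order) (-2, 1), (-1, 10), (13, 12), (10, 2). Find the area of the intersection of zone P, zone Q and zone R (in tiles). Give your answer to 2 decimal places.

The intersection is the polygon with vertices (-1,8), (11.059,5.588), (8.588,1.882), (7.917,1.826).
By the shoelace formula its area is 27.64.

27.64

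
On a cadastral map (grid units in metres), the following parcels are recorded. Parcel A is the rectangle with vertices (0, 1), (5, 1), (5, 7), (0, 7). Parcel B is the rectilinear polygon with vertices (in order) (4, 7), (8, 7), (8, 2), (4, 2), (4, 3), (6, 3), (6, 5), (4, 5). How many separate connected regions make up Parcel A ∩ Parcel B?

2

Parcel A ∩ Parcel B splits into 2 disjoint pieces (area 1, area 2).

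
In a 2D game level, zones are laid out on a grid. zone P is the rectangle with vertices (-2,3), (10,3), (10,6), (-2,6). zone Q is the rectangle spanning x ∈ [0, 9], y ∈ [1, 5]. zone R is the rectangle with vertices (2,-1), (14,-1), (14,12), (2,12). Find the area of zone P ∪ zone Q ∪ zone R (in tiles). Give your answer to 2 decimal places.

By inclusion–exclusion:
Individual areas: |zone P| = 36, |zone Q| = 36, |zone R| = 156.
|zone P∩zone Q|: x∈[0,9], y∈[3,5] → 9·2 = 18.
|zone P∩zone R|: x∈[2,10], y∈[3,6] → 8·3 = 24.
|zone Q∩zone R|: x∈[2,9], y∈[1,5] → 7·4 = 28.
|zone P∩zone Q∩zone R| = 14.
|zone P ∪ zone Q ∪ zone R| = 228 − 70 + 14 = 172.00.

172.00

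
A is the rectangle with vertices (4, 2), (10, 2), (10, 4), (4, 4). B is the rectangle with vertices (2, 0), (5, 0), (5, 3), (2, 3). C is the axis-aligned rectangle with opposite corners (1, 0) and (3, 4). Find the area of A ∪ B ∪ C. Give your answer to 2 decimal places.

By inclusion–exclusion:
Individual areas: |A| = 12, |B| = 9, |C| = 8.
|A∩B|: x∈[4,5], y∈[2,3] → 1·1 = 1.
|A∩C| = 0 (no overlap).
|B∩C|: x∈[2,3], y∈[0,3] → 1·3 = 3.
|A∩B∩C| = 0.
|A ∪ B ∪ C| = 29 − 4 + 0 = 25.00.

25.00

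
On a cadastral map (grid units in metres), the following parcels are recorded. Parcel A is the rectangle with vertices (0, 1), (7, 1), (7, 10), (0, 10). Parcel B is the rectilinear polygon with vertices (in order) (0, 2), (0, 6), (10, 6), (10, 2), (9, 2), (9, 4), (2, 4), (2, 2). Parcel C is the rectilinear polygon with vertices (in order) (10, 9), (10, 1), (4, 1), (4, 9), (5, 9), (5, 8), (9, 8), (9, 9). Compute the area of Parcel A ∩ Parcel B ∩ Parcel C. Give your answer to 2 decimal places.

6.00

The intersection is the polygon with vertices (4,4), (4,6), (7,6), (7,4).
By the shoelace formula its area is 6.00.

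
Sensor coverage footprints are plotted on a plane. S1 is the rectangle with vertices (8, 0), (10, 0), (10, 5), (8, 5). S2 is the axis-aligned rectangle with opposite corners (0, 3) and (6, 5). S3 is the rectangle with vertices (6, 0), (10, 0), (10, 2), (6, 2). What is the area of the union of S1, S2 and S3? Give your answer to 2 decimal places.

26.00

By inclusion–exclusion:
Individual areas: |S1| = 10, |S2| = 12, |S3| = 8.
|S1∩S2| = 0 (no overlap).
|S1∩S3|: x∈[8,10], y∈[0,2] → 2·2 = 4.
|S2∩S3| = 0 (no overlap).
|S1∩S2∩S3| = 0.
|S1 ∪ S2 ∪ S3| = 30 − 4 + 0 = 26.00.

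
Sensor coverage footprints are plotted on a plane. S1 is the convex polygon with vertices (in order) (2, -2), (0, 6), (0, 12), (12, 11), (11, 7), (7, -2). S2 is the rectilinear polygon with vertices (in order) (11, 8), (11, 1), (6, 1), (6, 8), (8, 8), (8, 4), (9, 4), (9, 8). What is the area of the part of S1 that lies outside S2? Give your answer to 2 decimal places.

|S1| = 125, |S1∩S2| = 23.
|S1 ∖ S2| = |S1| − |S1∩S2| = 125 − 23 = 102.00.

102.00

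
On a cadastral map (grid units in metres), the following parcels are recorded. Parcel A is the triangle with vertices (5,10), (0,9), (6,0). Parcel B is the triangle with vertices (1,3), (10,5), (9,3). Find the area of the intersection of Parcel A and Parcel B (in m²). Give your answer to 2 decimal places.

The intersection is the polygon with vertices (3.613,3.581), (5.598,4.022), (5.7,3), (4,3).
By the shoelace formula its area is 1.53.

1.53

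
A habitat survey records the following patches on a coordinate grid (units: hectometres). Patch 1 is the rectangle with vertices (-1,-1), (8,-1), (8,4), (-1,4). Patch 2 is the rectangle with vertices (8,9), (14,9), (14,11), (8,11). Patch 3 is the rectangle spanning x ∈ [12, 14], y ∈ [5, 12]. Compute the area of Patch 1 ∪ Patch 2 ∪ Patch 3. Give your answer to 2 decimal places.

By inclusion–exclusion:
Individual areas: |Patch 1| = 45, |Patch 2| = 12, |Patch 3| = 14.
|Patch 1∩Patch 2| = 0 (no overlap).
|Patch 1∩Patch 3| = 0 (no overlap).
|Patch 2∩Patch 3|: x∈[12,14], y∈[9,11] → 2·2 = 4.
|Patch 1∩Patch 2∩Patch 3| = 0.
|Patch 1 ∪ Patch 2 ∪ Patch 3| = 71 − 4 + 0 = 67.00.

67.00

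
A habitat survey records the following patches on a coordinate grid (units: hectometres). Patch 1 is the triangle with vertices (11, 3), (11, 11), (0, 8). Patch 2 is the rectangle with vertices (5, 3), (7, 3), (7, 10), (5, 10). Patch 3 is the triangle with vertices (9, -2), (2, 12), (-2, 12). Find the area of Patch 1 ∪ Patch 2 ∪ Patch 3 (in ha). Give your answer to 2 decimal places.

By inclusion–exclusion:
Individual areas: |Patch 1| = 44, |Patch 2| = 14, |Patch 3| = 28.
|Patch 1∩Patch 2| = 8.7273.
|Patch 1∩Patch 3| = 6.0174.
|Patch 2∩Patch 3| = 2.2468.
|Patch 1∩Patch 2∩Patch 3| = 0.0241.
|Patch 1 ∪ Patch 2 ∪ Patch 3| = 86 − 16.9915 + 0.0241 = 69.03.

69.03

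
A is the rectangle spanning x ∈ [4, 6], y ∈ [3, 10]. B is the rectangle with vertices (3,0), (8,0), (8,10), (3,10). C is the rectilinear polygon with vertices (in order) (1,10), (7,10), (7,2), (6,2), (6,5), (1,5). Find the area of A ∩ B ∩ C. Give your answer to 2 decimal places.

10.00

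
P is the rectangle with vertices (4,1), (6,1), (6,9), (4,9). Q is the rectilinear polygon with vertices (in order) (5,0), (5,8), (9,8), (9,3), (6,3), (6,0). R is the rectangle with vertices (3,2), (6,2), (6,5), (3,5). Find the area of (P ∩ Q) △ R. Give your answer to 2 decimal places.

|P ∩ Q| = 7.
|(P ∩ Q) ∩ R| = 3.
|(P ∩ Q) △ R| = 7 + 9 − 6 = 10.00.

10.00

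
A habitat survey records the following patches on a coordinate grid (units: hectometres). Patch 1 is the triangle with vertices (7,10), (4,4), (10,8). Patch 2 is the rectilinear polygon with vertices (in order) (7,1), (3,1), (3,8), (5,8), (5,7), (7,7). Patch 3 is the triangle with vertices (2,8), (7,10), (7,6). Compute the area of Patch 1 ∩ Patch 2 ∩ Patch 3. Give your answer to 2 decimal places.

1.08

The intersection is the polygon with vertices (5.5,7), (7,7), (7,6), (5.333,6.667).
By the shoelace formula its area is 1.08.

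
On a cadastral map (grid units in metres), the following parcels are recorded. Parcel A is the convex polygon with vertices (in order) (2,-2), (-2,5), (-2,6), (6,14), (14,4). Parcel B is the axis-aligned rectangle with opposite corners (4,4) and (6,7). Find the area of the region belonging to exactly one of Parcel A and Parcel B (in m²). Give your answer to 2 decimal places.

|Parcel A| = 134, |Parcel B| = 6, |Parcel A∩Parcel B| = 6.
|Parcel A △ Parcel B| = |Parcel A| + |Parcel B| − 2·|Parcel A∩Parcel B| = 134 + 6 − 12 = 128.00.

128.00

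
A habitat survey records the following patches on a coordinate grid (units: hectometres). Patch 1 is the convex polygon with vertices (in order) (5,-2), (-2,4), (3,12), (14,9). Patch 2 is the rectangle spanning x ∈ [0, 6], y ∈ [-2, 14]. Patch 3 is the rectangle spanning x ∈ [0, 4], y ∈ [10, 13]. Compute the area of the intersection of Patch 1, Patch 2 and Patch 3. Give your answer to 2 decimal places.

The intersection is the polygon with vertices (3,12), (4,11.727), (4,10), (1.75,10).
By the shoelace formula its area is 3.11.

3.11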